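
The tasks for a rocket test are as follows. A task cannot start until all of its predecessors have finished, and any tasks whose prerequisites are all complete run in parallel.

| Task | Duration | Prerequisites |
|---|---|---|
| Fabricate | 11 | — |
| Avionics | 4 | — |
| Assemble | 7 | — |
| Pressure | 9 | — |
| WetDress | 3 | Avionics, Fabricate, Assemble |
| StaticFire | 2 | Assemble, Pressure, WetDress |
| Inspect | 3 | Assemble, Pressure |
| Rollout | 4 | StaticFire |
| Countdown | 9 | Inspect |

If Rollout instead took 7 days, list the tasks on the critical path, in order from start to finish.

Fabricate, WetDress, StaticFire, Rollout

The binding path is Pressure→Inspect→Countdown = 9+3+9 = 21; finish at 21 days.
Rollout has 1 day of float (longest path through it is 20).
Now Fabricate→WetDress→StaticFire→Rollout = 11+3+2+7 = 23 is longest, so the finish becomes 23 days.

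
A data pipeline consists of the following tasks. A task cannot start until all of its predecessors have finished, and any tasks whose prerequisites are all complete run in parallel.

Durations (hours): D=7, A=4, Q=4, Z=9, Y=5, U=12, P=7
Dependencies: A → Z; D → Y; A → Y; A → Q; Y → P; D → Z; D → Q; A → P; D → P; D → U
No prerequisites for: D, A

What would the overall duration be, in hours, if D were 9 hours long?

Critical path before the change: D→Y→P = 7+5+7 = 19 giving 19 hours.
D lies on that path, so at 9 hours the path becomes 21 hours.
The critical path is still D→Y→P; finish is now 21 hours.

21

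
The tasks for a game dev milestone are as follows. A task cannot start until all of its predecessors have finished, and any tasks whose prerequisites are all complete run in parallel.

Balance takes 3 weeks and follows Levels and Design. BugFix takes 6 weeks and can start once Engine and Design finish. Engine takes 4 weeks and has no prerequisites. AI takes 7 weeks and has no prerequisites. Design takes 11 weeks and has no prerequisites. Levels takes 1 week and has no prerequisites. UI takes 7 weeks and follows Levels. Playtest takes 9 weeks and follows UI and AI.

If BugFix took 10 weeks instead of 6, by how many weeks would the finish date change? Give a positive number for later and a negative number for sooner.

4

Baseline: Design→BugFix = 11+6 = 17 → 17 weeks.
BugFix is on the critical path; changing it to 10 makes that path 21 weeks.
The critical path is still Design→BugFix; finish is now 21 weeks.
Change in finish: 21 − 17 = +4 weeks.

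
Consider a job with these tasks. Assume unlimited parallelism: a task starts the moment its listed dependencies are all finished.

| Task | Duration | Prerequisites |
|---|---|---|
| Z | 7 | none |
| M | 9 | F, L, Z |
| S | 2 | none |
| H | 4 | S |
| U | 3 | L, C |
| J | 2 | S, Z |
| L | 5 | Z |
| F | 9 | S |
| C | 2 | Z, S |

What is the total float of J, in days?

12

Critical path: Z→L→M = 7+5+9 = 21, so the finish is 21 days.
Longest path through J: 9 days (earliest finish 9, latest finish 21).
So J can slip 21 − 9 = 12 days.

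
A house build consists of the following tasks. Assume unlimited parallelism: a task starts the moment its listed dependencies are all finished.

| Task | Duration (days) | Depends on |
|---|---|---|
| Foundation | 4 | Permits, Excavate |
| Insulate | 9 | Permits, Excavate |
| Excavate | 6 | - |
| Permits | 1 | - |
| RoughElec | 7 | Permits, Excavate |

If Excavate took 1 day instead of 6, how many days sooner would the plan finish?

As given, the longest chain is Excavate→Insulate = 6+9 = 15, so the finish is 15 days.
Excavate lies on that path, so at 1 day the path becomes 10 days.
Now Permits→Insulate = 1+9 = 10 is longest, so the finish becomes 10 days.
Change in finish: 10 − 15 = -5 days.

5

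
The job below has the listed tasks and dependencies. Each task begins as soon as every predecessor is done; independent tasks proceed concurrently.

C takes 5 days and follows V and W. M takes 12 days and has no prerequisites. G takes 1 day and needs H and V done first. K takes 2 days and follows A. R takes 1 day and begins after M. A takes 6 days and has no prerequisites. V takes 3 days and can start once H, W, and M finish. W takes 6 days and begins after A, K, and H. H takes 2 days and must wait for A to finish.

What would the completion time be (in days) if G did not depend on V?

With the dependency in place, A→K→W→V→C = 6+2+6+3+5 = 22 sets the finish at 22 days.
Without V→G, G's earliest start moves from 17 to 8.
After: A→K→W→V→C = 6+2+6+3+5 = 22 → 22 days.

22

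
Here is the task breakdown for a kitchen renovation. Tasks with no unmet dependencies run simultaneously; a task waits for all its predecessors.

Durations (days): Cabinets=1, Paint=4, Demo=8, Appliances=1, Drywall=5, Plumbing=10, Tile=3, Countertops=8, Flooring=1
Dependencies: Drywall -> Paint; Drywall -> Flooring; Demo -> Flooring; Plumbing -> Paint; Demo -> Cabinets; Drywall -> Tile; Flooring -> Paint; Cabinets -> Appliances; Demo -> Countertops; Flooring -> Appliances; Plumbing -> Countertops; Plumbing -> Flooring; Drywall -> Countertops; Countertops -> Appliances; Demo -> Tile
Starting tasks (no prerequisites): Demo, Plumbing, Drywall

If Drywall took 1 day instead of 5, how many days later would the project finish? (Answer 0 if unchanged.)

0

Baseline: Plumbing→Countertops→Appliances = 10+8+1 = 19 → 19 days.
Drywall has 5 days of float (longest path through it is 14).
The critical path is still Plumbing→Countertops→Appliances; finish is now 19 days.
Change in finish: 19 − 19 = +0 days.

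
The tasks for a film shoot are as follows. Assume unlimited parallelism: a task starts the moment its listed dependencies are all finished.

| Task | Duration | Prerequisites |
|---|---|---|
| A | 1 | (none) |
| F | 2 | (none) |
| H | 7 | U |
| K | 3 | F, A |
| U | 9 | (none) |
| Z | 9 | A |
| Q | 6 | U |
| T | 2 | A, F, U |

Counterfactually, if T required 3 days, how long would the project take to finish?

16

Baseline: U→H = 9+7 = 16 → 16 days.
The longest path through T is only 11 days, so T has float 5.
The critical path is still U→H; finish is now 16 days.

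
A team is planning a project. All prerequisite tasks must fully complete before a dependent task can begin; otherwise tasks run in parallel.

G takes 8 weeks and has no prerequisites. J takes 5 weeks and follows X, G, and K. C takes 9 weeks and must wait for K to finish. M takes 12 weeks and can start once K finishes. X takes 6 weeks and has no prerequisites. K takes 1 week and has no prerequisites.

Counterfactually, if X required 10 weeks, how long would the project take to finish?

Critical path before the change: G→J = 8+5 = 13 giving 13 weeks.
The longest path through X is only 11 weeks, so X has float 2.
New critical path: X→J = 10+5 = 15 ⇒ 15 weeks.

15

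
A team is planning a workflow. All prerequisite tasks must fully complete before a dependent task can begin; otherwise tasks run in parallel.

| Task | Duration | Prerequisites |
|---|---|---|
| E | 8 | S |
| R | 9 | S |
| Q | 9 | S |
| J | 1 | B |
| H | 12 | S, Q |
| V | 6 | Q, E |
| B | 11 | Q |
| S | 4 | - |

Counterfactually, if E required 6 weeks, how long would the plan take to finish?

25

The binding path is S→Q→B→J = 4+9+11+1 = 25; finish at 25 weeks.
The longest path through E is only 18 weeks, so E has float 7.
No other chain overtakes it, so the finish is 25 weeks.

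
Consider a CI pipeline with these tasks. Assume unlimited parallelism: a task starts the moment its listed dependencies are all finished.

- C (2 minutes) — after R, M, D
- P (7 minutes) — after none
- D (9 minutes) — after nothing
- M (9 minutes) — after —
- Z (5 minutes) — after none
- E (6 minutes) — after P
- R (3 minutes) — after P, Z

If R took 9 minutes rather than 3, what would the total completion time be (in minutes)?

18

The binding path is P→E = 7+6 = 13; finish at 13 minutes.
R is off the critical path — its longest chain is 12 minutes, giving 1 of slack.
New critical path: P→R→C = 7+9+2 = 18 ⇒ 18 minutes.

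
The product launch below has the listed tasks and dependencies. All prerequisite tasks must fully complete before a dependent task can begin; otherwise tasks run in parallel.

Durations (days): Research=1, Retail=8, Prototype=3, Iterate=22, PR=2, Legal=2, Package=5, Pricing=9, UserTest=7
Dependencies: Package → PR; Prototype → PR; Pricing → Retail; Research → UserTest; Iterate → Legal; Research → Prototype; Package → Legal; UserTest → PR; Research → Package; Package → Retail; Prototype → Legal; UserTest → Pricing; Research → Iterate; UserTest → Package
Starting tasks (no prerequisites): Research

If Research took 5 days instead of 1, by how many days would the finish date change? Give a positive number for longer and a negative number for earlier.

4

Baseline: Research→UserTest→Pricing→Retail = 1+7+9+8 = 25 → 25 days.
Research lies on that path, so at 5 days the path becomes 29 days.
That remains the longest chain; total 29 days.
Change in finish: 29 − 25 = +4 days.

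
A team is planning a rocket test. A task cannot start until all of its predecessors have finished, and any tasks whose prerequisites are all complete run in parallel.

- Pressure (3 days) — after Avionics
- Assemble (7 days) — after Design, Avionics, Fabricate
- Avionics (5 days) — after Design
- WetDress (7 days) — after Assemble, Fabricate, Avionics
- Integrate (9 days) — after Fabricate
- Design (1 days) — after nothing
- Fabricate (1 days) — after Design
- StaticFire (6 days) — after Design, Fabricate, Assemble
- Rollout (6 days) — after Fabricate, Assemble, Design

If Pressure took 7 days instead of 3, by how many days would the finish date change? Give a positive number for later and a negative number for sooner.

0

Baseline: Design→Avionics→Assemble→WetDress = 1+5+7+7 = 20 → 20 days.
The longest path through Pressure is only 9 days, so Pressure has float 11.
No other chain overtakes it, so the finish is 20 days.
Change in finish: 20 − 20 = +0 days.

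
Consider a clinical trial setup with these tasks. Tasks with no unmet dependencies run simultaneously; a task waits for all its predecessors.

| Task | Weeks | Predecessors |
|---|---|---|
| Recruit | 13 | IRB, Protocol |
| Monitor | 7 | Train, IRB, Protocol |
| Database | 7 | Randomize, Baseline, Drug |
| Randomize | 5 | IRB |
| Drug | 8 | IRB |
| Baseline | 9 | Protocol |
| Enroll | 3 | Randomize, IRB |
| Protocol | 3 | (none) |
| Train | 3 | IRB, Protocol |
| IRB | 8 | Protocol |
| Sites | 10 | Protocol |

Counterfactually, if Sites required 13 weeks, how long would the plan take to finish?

As given, the longest chain is Protocol→IRB→Drug→Database = 3+8+8+7 = 26, so the finish is 26 weeks.
The longest path through Sites is only 13 weeks, so Sites has float 13.
The critical path is still Protocol→IRB→Drug→Database; finish is now 26 weeks.

26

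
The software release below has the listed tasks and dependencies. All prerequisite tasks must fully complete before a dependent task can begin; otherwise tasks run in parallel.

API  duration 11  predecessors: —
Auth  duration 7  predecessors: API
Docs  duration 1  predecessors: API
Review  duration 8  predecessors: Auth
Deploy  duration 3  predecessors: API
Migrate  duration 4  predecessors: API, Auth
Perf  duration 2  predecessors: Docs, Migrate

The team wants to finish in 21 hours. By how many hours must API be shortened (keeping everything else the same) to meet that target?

5

Current finish: 26 hours; target: 21.
API is on every critical path, so each hour cut from API cuts the finish by one (this holds down to a finish of 16).
Need 26 − 21 = 5 hours off API → API becomes 6 hours, finish becomes 21.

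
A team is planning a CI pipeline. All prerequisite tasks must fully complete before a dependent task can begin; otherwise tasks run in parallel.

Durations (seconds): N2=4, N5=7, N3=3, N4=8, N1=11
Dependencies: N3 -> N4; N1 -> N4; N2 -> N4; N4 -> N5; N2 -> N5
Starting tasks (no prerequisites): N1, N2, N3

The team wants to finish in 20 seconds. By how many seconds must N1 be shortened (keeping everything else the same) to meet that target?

Current finish: 26 seconds; target: 20.
N1 is on every critical path, so each second cut from N1 cuts the finish by one (this holds down to a finish of 19).
Need 26 − 20 = 6 seconds off N1 → N1 becomes 5 seconds, finish becomes 20.

6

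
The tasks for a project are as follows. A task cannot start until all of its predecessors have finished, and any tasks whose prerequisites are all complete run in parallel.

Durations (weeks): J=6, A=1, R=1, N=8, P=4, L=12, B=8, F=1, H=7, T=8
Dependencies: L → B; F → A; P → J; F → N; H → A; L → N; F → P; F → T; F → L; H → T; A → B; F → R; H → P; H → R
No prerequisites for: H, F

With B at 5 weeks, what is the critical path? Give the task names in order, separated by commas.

Baseline: F→L→B = 1+12+8 = 21 → 21 weeks.
Since B is critical, the -3 change carries straight to that chain (now 18 weeks).
Now F→L→N = 1+12+8 = 21 is longest, so the finish becomes 21 weeks.

F, L, N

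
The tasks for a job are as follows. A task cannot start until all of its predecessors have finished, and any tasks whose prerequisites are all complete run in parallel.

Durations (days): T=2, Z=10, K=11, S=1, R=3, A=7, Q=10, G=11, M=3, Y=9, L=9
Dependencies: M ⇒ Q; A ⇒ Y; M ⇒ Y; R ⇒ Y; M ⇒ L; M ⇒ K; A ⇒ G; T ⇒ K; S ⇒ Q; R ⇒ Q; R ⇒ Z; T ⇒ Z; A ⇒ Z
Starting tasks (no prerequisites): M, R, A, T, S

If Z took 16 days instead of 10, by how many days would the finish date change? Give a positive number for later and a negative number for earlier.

Actual critical path: A→G = 7+11 = 18 ⇒ 18 days.
The longest path through Z is only 17 days, so Z has float 1.
New critical path: A→Z = 7+16 = 23 ⇒ 23 days.
Change in finish: 23 − 18 = +5 days.

5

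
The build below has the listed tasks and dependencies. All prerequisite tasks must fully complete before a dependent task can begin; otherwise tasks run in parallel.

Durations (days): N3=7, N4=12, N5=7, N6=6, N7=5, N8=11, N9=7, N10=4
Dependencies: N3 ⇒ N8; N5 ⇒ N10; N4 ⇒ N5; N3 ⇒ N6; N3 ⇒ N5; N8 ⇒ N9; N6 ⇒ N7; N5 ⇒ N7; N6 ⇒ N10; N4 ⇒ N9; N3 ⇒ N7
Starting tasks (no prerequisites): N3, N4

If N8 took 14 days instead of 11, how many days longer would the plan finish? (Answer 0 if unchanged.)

3

As given, the longest chain is N3→N8→N9 = 7+11+7 = 25, so the finish is 25 days.
N8 is on the critical path; changing it to 14 makes that path 28 days.
The critical path is still N3→N8→N9; finish is now 28 days.
Change in finish: 28 − 25 = +3 days.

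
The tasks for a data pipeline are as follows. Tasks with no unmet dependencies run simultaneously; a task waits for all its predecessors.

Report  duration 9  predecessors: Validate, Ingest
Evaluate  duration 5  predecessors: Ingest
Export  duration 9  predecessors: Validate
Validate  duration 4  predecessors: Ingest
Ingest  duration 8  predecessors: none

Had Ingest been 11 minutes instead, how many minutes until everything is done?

24

Actual critical path: Ingest→Validate→Export = 8+4+9 = 21 ⇒ 21 minutes.
Ingest is on the critical path; changing it to 11 makes that path 24 minutes.
No other chain overtakes it, so the finish is 24 minutes.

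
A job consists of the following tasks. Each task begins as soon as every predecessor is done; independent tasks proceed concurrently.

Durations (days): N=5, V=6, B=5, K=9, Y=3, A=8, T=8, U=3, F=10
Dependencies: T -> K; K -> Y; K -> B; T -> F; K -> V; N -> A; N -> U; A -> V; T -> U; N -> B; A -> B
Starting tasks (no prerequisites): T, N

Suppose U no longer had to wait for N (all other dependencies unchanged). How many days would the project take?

Original critical path: T→K→V = 8+9+6 = 23 ⇒ 23 days.
Dropping N→U doesn't change U's earliest start (8); another predecessor still binds.
New critical path: T→K→V = 8+9+6 = 23 ⇒ 23 days.

23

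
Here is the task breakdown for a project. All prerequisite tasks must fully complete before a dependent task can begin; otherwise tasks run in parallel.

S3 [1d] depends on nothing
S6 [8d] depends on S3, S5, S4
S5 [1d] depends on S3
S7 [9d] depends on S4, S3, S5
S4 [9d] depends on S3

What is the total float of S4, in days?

The longest chain is S3→S4→S7 = 1+9+9 = 19; overall finish 19 days.
S4 finishes as early as 10 and must finish by 10.
Slack of S4 = 1 − 1 = 0 days.

0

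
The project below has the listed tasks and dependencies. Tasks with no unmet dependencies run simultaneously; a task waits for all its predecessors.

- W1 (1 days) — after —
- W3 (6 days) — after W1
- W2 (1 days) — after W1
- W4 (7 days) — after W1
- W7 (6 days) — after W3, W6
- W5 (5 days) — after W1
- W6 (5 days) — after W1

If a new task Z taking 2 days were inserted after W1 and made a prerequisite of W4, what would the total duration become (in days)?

13

Originally the schedule takes 13 days.
With Z inserted, W4 now waits for max(W1, Z).
New critical path: W1→W3→W7 = 1+6+6 = 13 ⇒ 13 days.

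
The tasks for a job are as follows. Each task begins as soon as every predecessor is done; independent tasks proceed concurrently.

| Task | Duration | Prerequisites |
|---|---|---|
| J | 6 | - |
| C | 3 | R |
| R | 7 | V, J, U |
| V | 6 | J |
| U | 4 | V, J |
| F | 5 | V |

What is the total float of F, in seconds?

9

J→V→U→R→C = 6+6+4+7+3 = 26 sets the makespan at 26 seconds.
Longest path through F: 17 seconds (earliest finish 17, latest finish 26).
Float = 26 − 17 = 9.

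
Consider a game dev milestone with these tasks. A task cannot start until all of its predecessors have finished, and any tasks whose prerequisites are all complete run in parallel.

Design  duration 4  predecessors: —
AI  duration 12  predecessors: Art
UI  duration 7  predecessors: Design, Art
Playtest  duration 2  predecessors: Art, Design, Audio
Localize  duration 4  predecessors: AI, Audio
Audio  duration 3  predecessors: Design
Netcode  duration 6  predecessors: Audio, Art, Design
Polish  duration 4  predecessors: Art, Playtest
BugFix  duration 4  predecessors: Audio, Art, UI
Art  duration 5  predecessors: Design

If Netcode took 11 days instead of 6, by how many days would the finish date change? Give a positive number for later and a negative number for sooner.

0

The binding path is Design→Art→AI→Localize = 4+5+12+4 = 25; finish at 25 days.
Netcode is off the critical path — its longest chain is 15 days, giving 10 of slack.
That remains the longest chain; total 25 days.
Change in finish: 25 − 25 = +0 days.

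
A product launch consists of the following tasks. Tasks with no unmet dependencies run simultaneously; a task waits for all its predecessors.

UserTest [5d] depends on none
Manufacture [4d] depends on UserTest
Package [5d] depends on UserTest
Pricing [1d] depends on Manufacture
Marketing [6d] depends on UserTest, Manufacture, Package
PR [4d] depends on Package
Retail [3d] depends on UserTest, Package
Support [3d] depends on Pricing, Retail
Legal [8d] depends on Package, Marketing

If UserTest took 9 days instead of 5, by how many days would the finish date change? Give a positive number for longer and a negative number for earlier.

The binding path is UserTest→Package→Marketing→Legal = 5+5+6+8 = 24; finish at 24 days.
Since UserTest is critical, the +4 change carries straight to that chain (now 28 days).
That remains the longest chain; total 28 days.
Change in finish: 28 − 24 = +4 days.

4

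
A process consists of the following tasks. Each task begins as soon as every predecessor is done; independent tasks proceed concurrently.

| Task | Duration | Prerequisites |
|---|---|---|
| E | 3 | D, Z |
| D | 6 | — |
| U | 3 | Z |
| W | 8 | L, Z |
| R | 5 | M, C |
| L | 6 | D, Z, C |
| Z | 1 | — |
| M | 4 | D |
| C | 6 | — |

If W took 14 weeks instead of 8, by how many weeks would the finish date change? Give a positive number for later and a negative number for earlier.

6

The binding path is D→L→W = 6+6+8 = 20; finish at 20 weeks.
W is on the critical path; changing it to 14 makes that path 26 weeks.
That remains the longest chain; total 26 weeks.
Change in finish: 26 − 20 = +6 weeks.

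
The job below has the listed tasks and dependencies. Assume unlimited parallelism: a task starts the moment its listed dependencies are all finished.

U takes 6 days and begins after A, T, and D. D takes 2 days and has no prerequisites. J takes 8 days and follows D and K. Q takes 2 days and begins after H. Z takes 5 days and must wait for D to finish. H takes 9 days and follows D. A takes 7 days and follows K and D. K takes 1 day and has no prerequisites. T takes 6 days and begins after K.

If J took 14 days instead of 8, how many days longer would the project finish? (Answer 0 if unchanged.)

1

Actual critical path: D→A→U = 2+7+6 = 15 ⇒ 15 days.
The longest path through J is only 10 days, so J has float 5.
The binding chain switches to D→J = 2+14 = 16; finish 16 days.
Change in finish: 16 − 15 = +1 days.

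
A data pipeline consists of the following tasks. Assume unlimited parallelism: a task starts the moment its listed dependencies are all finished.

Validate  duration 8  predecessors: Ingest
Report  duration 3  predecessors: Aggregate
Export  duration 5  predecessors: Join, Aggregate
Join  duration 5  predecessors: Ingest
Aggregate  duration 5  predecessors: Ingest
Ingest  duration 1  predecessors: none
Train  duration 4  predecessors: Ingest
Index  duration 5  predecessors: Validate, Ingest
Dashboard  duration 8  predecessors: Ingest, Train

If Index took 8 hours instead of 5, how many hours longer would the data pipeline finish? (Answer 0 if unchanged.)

The binding path is Ingest→Validate→Index = 1+8+5 = 14; finish at 14 hours.
Index lies on that path, so at 8 hours the path becomes 17 hours.
That remains the longest chain; total 17 hours.
Change in finish: 17 − 14 = +3 hours.

3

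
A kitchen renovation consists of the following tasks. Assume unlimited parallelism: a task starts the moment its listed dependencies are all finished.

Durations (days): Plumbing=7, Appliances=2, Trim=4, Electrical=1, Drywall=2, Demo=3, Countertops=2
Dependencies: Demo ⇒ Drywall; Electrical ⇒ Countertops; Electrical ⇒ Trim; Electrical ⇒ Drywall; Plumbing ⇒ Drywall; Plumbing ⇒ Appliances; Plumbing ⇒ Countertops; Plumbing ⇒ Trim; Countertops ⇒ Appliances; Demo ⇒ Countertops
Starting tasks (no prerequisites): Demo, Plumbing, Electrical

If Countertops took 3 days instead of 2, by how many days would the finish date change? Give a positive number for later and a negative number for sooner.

1

As given, the longest chain is Plumbing→Countertops→Appliances = 7+2+2 = 11, so the finish is 11 days.
Since Countertops is critical, the +1 change carries straight to that chain (now 12 days).
No other chain overtakes it, so the finish is 12 days.
Change in finish: 12 − 11 = +1 days.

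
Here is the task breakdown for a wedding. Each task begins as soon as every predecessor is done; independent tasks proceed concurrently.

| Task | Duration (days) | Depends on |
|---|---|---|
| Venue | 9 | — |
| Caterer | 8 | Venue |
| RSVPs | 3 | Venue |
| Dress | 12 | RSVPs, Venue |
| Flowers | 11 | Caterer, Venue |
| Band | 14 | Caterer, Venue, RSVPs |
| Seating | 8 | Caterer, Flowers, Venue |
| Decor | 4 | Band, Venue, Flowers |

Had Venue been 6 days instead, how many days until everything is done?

Critical path before the change: Venue→Caterer→Flowers→Seating = 9+8+11+8 = 36 giving 36 days.
Venue lies on that path, so at 6 days the path becomes 33 days.
No other chain overtakes it, so the finish is 33 days.

33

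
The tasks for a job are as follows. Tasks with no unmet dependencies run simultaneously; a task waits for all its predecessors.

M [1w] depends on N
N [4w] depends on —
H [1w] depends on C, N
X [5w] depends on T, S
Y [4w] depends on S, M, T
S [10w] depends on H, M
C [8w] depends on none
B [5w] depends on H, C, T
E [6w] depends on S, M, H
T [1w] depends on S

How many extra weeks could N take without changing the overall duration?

4

The longest chain is C→H→S→T→X = 8+1+10+1+5 = 25; overall finish 25 weeks.
Longest path through N: 21 weeks (earliest finish 4, latest finish 8).
So N can slip 8 − 4 = 4 weeks.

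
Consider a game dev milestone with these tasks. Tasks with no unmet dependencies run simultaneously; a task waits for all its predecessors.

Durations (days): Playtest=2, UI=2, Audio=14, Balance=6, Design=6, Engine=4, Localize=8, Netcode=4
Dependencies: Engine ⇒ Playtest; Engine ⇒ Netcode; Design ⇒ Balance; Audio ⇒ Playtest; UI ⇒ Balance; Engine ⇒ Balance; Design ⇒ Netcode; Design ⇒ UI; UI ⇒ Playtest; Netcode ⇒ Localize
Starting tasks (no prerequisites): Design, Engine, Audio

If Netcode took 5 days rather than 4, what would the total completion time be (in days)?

Baseline: Design→Netcode→Localize = 6+4+8 = 18 → 18 days.
Netcode lies on that path, so at 5 days the path becomes 19 days.
The critical path is still Design→Netcode→Localize; finish is now 19 days.

19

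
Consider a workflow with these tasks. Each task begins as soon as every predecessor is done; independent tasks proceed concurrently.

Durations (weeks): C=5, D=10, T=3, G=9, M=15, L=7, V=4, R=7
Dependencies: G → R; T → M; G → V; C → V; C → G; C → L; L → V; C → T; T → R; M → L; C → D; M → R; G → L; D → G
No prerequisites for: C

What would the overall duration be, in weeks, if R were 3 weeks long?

35

Actual critical path: C→D→G→L→V = 5+10+9+7+4 = 35 ⇒ 35 weeks.
R is off the critical path — its longest chain is 31 weeks, giving 4 of slack.
No other chain overtakes it, so the finish is 35 weeks.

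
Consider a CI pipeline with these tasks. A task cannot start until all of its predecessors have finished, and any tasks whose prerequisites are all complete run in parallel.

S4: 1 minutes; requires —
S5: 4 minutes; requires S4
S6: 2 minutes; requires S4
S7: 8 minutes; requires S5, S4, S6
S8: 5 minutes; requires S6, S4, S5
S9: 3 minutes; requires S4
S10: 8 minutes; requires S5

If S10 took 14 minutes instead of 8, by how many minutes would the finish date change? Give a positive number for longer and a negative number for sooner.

6

Baseline: S4→S5→S10 = 1+4+8 = 13 → 13 minutes.
S10 lies on that path, so at 14 minutes the path becomes 19 minutes.
That remains the longest chain; total 19 minutes.
Change in finish: 19 − 13 = +6 minutes.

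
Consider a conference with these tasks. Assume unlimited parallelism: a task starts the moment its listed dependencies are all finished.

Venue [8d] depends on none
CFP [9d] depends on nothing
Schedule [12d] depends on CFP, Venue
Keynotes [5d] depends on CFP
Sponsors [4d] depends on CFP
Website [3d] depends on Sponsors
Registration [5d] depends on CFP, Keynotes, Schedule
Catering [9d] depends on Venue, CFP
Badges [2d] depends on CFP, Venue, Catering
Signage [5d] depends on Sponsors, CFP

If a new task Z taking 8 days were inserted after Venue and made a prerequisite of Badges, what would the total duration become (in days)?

Originally the conference takes 26 days.
With Z inserted, Badges now waits for max(CFP, Venue, Catering, Z).
New critical path: CFP→Schedule→Registration = 9+12+5 = 26 ⇒ 26 days.

26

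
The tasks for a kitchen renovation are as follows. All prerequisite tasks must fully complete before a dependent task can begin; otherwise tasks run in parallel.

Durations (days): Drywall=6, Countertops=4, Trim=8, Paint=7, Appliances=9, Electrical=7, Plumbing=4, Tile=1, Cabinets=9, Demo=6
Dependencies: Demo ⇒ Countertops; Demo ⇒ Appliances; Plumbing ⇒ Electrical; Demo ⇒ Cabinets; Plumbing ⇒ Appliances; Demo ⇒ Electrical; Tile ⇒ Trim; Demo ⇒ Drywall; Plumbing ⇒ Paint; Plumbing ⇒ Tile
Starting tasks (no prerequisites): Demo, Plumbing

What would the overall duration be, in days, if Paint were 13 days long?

17

As given, the longest chain is Demo→Cabinets = 6+9 = 15, so the finish is 15 days.
Paint is off the critical path — its longest chain is 11 days, giving 4 of slack.
The binding chain switches to Plumbing→Paint = 4+13 = 17; finish 17 days.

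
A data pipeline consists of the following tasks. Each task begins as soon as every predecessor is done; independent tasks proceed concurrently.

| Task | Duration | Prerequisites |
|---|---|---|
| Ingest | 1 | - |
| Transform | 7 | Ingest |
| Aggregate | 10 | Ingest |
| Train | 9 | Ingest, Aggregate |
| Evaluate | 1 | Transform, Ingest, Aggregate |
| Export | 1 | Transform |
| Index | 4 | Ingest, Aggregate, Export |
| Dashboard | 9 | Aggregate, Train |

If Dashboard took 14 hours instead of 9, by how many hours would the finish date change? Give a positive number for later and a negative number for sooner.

Critical path before the change: Ingest→Aggregate→Train→Dashboard = 1+10+9+9 = 29 giving 29 hours.
Dashboard lies on that path, so at 14 hours the path becomes 34 hours.
The critical path is still Ingest→Aggregate→Train→Dashboard; finish is now 34 hours.
Change in finish: 34 − 29 = +5 hours.

5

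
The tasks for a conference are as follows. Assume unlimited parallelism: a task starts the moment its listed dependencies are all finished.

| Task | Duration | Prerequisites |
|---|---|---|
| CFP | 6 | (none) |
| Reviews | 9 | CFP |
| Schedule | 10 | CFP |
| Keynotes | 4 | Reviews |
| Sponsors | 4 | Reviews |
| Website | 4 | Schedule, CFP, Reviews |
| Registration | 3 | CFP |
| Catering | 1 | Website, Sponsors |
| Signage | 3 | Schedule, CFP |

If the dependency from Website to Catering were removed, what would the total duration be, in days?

20

Before: longest chain CFP→Schedule→Website→Catering = 6+10+4+1 = 21, finish 21.
Without Website→Catering, Catering's earliest start moves from 20 to 19.
New critical path: CFP→Reviews→Sponsors→Catering = 6+9+4+1 = 20 ⇒ 20 days.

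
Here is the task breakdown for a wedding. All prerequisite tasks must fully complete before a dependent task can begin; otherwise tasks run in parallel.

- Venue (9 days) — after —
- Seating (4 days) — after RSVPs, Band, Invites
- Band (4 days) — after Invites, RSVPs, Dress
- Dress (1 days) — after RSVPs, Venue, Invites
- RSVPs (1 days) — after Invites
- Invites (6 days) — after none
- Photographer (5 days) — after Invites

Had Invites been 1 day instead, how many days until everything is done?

18

Critical path before the change: Venue→Dress→Band→Seating = 9+1+4+4 = 18 giving 18 days.
Invites is off the critical path — its longest chain is 16 days, giving 2 of slack.
No other chain overtakes it, so the finish is 18 days.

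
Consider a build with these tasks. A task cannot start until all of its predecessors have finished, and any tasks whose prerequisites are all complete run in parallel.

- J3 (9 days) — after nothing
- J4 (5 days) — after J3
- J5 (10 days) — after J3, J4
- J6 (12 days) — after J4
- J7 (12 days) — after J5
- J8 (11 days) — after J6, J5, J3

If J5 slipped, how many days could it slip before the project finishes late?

1

J3→J4→J6→J8 = 9+5+12+11 = 37 sets the makespan at 37 days.
Longest path through J5: 36 days (earliest finish 24, latest finish 25).
Float = 37 − 36 = 1.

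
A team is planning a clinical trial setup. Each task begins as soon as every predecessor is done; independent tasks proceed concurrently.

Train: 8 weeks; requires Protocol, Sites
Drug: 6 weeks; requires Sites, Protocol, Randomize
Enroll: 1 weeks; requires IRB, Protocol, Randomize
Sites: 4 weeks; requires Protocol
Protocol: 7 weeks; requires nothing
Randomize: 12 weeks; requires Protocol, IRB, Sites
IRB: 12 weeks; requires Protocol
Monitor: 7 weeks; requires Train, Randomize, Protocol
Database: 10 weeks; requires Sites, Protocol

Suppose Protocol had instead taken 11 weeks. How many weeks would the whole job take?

42

As given, the longest chain is Protocol→IRB→Randomize→Monitor = 7+12+12+7 = 38, so the finish is 38 weeks.
Protocol lies on that path, so at 11 weeks the path becomes 42 weeks.
That remains the longest chain; total 42 weeks.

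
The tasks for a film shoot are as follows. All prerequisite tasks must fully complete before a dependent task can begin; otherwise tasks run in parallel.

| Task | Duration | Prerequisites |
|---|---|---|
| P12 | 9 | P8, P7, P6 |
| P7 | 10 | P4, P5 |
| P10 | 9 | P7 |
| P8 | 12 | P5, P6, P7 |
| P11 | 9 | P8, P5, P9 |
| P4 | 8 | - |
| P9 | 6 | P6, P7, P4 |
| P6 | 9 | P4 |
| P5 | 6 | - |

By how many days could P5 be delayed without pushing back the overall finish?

2

The longest chain is P4→P7→P8→P11 = 8+10+12+9 = 39; overall finish 39 days.
P5 finishes as early as 6 and must finish by 8.
So P5 can slip 8 − 6 = 2 days.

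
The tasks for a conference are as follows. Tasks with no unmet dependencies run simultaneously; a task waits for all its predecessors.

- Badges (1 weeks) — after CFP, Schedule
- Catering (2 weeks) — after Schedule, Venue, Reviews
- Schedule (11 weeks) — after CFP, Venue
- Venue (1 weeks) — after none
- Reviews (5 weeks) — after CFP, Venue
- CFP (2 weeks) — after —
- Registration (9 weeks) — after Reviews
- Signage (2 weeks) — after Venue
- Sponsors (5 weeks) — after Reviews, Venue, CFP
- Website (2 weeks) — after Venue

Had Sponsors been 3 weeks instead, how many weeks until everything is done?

Actual critical path: CFP→Reviews→Registration = 2+5+9 = 16 ⇒ 16 weeks.
Sponsors has 4 weeks of float (longest path through it is 12).
No other chain overtakes it, so the finish is 16 weeks.

16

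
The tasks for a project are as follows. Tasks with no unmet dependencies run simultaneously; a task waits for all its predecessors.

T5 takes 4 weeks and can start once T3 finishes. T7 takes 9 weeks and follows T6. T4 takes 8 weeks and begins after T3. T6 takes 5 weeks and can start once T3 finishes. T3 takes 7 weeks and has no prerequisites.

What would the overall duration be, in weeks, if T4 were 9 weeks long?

As given, the longest chain is T3→T6→T7 = 7+5+9 = 21, so the finish is 21 weeks.
The longest path through T4 is only 15 weeks, so T4 has float 6.
That remains the longest chain; total 21 weeks.

21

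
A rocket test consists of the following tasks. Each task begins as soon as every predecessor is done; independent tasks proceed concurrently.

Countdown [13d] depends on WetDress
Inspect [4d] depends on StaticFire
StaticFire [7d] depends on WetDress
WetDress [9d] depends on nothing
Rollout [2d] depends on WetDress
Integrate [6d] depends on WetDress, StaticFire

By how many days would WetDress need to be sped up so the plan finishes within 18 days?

Current finish: 22 days; target: 18.
WetDress is on every critical path, so each day cut from WetDress cuts the finish by one (this holds down to a finish of 14).
Need 22 − 18 = 4 days off WetDress → WetDress becomes 5 days, finish becomes 18.

4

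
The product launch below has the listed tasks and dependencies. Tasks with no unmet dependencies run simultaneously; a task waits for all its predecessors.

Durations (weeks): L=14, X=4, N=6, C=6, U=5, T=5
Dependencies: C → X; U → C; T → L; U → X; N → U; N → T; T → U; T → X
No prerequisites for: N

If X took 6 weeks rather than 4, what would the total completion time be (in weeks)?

Critical path before the change: N→T→U→C→X = 6+5+5+6+4 = 26 giving 26 weeks.
X is on the critical path; changing it to 6 makes that path 28 weeks.
No other chain overtakes it, so the finish is 28 weeks.

28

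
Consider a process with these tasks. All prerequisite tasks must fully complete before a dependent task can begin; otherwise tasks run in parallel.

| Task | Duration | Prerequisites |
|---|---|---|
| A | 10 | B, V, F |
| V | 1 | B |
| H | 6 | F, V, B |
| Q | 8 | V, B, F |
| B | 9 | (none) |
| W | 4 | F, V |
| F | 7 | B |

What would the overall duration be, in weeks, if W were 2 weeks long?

As given, the longest chain is B→F→A = 9+7+10 = 26, so the finish is 26 weeks.
W has 6 weeks of float (longest path through it is 20).
That remains the longest chain; total 26 weeks.

26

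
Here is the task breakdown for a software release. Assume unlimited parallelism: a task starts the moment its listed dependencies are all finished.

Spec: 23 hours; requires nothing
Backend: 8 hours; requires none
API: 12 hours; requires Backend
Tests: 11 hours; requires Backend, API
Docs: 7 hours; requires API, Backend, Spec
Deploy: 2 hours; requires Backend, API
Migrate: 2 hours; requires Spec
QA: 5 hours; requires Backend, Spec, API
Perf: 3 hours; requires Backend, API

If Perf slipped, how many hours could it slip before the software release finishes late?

8

Critical path: Backend→API→Tests = 8+12+11 = 31, so the finish is 31 hours.
The longest chain containing Perf totals 23 hours.
So Perf can slip 31 − 23 = 8 hours.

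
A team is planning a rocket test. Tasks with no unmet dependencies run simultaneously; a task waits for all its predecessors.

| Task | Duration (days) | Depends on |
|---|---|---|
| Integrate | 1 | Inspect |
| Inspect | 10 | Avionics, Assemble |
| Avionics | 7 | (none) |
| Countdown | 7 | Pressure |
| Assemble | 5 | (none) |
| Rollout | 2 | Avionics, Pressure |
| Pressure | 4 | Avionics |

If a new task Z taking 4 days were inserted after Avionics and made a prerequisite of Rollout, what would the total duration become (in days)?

Originally the rocket test takes 18 days.
With Z inserted, Rollout now waits for max(Avionics, Pressure, Z).
New critical path: Avionics→Pressure→Countdown = 7+4+7 = 18 ⇒ 18 days.

18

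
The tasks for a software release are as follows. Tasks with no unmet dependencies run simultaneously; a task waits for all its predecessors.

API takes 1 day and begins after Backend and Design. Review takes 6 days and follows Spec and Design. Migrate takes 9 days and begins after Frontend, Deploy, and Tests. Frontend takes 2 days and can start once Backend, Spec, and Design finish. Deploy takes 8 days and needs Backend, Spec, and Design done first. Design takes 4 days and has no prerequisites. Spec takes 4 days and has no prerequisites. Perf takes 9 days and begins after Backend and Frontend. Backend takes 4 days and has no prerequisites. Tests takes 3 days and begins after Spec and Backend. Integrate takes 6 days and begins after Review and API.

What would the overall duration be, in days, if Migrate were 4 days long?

The binding path is Spec→Deploy→Migrate = 4+8+9 = 21; finish at 21 days.
Migrate is on the critical path; changing it to 4 makes that path 16 days.
New critical path: Spec→Review→Integrate = 4+6+6 = 16 ⇒ 16 days.

16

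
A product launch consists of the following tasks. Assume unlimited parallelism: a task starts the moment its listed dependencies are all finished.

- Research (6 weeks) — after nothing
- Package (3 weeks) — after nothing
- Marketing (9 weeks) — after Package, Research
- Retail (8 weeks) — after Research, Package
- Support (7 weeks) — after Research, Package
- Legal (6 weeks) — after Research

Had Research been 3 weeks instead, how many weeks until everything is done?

The binding path is Research→Marketing = 6+9 = 15; finish at 15 weeks.
Since Research is critical, the -3 change carries straight to that chain (now 12 weeks).
That remains the longest chain; total 12 weeks.

12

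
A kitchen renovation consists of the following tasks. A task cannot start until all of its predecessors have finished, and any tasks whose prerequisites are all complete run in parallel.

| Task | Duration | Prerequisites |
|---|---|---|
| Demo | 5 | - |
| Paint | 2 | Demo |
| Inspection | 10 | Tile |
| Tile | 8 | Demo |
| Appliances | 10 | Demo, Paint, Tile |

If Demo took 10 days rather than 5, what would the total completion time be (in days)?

28

Critical path before the change: Demo→Tile→Inspection = 5+8+10 = 23 giving 23 days.
Since Demo is critical, the +5 change carries straight to that chain (now 28 days).
No other chain overtakes it, so the finish is 28 days.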